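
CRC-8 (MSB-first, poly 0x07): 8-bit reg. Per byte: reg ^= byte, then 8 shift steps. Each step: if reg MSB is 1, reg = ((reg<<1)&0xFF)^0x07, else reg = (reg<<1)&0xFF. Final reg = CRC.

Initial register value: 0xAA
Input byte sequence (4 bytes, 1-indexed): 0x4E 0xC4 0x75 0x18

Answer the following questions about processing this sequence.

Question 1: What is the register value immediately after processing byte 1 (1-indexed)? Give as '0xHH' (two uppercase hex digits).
Answer: 0xB2

Derivation:
After byte 1 (0x4E): reg=0xB2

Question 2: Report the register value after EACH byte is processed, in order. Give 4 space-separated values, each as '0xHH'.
0xB2 0x45 0x90 0xB1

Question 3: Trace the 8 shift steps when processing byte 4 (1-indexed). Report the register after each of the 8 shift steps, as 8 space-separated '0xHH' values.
After byte 1 (0x4E): reg=0xB2
After byte 2 (0xC4): reg=0x45
After byte 3 (0x75): reg=0x90
Register before byte 4: 0x90
After XOR with byte 0x18: 0x88

Answer: 0x17 0x2E 0x5C 0xB8 0x77 0xEE 0xDB 0xB1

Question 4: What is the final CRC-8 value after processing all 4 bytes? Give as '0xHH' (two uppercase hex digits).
Answer: 0xB1

Derivation:
After byte 1 (0x4E): reg=0xB2
After byte 2 (0xC4): reg=0x45
After byte 3 (0x75): reg=0x90
After byte 4 (0x18): reg=0xB1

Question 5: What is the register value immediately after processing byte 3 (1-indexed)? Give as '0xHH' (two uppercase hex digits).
After byte 1 (0x4E): reg=0xB2
After byte 2 (0xC4): reg=0x45
After byte 3 (0x75): reg=0x90

Answer: 0x90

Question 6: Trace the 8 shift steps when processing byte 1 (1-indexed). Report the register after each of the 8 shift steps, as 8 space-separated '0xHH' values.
Answer: 0xCF 0x99 0x35 0x6A 0xD4 0xAF 0x59 0xB2

Derivation:
Register before byte 1: 0xAA
After XOR with byte 0x4E: 0xE4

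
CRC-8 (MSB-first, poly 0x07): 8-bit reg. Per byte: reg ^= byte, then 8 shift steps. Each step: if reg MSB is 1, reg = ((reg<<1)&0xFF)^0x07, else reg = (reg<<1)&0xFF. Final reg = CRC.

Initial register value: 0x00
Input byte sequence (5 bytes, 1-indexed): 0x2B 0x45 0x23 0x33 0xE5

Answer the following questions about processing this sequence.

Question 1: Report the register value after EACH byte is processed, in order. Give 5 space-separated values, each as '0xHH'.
0xD1 0xE5 0x5C 0x0A 0x83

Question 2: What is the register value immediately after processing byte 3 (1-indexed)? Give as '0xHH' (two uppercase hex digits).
After byte 1 (0x2B): reg=0xD1
After byte 2 (0x45): reg=0xE5
After byte 3 (0x23): reg=0x5C

Answer: 0x5C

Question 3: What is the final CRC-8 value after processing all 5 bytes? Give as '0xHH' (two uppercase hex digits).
After byte 1 (0x2B): reg=0xD1
After byte 2 (0x45): reg=0xE5
After byte 3 (0x23): reg=0x5C
After byte 4 (0x33): reg=0x0A
After byte 5 (0xE5): reg=0x83

Answer: 0x83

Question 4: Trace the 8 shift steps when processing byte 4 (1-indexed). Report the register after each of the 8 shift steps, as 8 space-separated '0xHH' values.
After byte 1 (0x2B): reg=0xD1
After byte 2 (0x45): reg=0xE5
After byte 3 (0x23): reg=0x5C
Register before byte 4: 0x5C
After XOR with byte 0x33: 0x6F

Answer: 0xDE 0xBB 0x71 0xE2 0xC3 0x81 0x05 0x0A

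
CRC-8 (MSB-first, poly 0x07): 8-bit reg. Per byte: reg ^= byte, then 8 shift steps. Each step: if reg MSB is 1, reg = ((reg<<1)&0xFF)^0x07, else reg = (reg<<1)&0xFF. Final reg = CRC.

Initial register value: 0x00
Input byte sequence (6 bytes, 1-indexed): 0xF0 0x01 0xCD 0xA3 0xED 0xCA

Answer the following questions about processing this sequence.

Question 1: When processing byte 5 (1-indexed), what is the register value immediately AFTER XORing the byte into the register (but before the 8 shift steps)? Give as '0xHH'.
Answer: 0xE1

Derivation:
Register before byte 5: 0x0C
Byte 5: 0xED
0x0C XOR 0xED = 0xE1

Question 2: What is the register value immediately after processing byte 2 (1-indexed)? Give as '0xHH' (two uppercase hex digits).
Answer: 0x13

Derivation:
After byte 1 (0xF0): reg=0xDE
After byte 2 (0x01): reg=0x13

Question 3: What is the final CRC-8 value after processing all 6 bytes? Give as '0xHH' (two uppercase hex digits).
After byte 1 (0xF0): reg=0xDE
After byte 2 (0x01): reg=0x13
After byte 3 (0xCD): reg=0x14
After byte 4 (0xA3): reg=0x0C
After byte 5 (0xED): reg=0xA9
After byte 6 (0xCA): reg=0x2E

Answer: 0x2E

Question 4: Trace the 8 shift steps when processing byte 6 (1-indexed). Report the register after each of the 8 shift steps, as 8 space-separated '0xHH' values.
After byte 1 (0xF0): reg=0xDE
After byte 2 (0x01): reg=0x13
After byte 3 (0xCD): reg=0x14
After byte 4 (0xA3): reg=0x0C
After byte 5 (0xED): reg=0xA9
Register before byte 6: 0xA9
After XOR with byte 0xCA: 0x63

Answer: 0xC6 0x8B 0x11 0x22 0x44 0x88 0x17 0x2E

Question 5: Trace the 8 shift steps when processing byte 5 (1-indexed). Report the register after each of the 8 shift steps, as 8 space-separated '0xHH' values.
Answer: 0xC5 0x8D 0x1D 0x3A 0x74 0xE8 0xD7 0xA9

Derivation:
After byte 1 (0xF0): reg=0xDE
After byte 2 (0x01): reg=0x13
After byte 3 (0xCD): reg=0x14
After byte 4 (0xA3): reg=0x0C
Register before byte 5: 0x0C
After XOR with byte 0xED: 0xE1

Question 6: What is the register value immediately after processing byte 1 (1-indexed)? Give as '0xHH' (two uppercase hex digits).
Answer: 0xDE

Derivation:
After byte 1 (0xF0): reg=0xDE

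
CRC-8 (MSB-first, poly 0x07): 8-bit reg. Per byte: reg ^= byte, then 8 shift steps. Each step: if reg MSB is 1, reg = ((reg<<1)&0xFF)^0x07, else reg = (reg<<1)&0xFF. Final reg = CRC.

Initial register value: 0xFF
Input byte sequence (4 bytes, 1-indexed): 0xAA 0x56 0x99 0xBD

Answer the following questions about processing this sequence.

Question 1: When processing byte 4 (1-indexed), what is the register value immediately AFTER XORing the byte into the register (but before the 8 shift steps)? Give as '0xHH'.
Answer: 0xED

Derivation:
Register before byte 4: 0x50
Byte 4: 0xBD
0x50 XOR 0xBD = 0xED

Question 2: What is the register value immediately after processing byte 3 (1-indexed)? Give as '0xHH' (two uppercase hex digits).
After byte 1 (0xAA): reg=0xAC
After byte 2 (0x56): reg=0xE8
After byte 3 (0x99): reg=0x50

Answer: 0x50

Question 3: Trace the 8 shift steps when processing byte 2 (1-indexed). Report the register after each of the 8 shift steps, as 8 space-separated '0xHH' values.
After byte 1 (0xAA): reg=0xAC
Register before byte 2: 0xAC
After XOR with byte 0x56: 0xFA

Answer: 0xF3 0xE1 0xC5 0x8D 0x1D 0x3A 0x74 0xE8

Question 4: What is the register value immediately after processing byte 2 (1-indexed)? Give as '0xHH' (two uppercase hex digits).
After byte 1 (0xAA): reg=0xAC
After byte 2 (0x56): reg=0xE8

Answer: 0xE8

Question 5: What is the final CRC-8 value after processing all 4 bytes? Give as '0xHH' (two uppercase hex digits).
Answer: 0x8D

Derivation:
After byte 1 (0xAA): reg=0xAC
After byte 2 (0x56): reg=0xE8
After byte 3 (0x99): reg=0x50
After byte 4 (0xBD): reg=0x8D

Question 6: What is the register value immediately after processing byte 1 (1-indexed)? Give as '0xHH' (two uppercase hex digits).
Answer: 0xAC

Derivation:
After byte 1 (0xAA): reg=0xAC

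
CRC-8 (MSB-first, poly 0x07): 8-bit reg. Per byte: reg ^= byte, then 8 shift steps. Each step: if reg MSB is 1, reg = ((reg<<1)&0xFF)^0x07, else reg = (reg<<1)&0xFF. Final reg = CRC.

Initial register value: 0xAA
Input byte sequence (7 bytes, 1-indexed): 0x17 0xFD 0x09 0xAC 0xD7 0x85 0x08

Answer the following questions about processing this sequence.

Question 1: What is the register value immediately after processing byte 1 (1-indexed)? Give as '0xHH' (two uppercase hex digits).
After byte 1 (0x17): reg=0x3A

Answer: 0x3A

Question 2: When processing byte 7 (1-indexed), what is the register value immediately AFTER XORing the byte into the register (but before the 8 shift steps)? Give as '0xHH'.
Register before byte 7: 0x21
Byte 7: 0x08
0x21 XOR 0x08 = 0x29

Answer: 0x29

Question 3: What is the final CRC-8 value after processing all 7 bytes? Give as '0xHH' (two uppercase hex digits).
Answer: 0xDF

Derivation:
After byte 1 (0x17): reg=0x3A
After byte 2 (0xFD): reg=0x5B
After byte 3 (0x09): reg=0xB9
After byte 4 (0xAC): reg=0x6B
After byte 5 (0xD7): reg=0x3D
After byte 6 (0x85): reg=0x21
After byte 7 (0x08): reg=0xDF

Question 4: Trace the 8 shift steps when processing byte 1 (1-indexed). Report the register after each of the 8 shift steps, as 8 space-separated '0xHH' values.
Answer: 0x7D 0xFA 0xF3 0xE1 0xC5 0x8D 0x1D 0x3A

Derivation:
Register before byte 1: 0xAA
After XOR with byte 0x17: 0xBD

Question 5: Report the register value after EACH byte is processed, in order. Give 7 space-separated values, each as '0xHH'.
0x3A 0x5B 0xB9 0x6B 0x3D 0x21 0xDF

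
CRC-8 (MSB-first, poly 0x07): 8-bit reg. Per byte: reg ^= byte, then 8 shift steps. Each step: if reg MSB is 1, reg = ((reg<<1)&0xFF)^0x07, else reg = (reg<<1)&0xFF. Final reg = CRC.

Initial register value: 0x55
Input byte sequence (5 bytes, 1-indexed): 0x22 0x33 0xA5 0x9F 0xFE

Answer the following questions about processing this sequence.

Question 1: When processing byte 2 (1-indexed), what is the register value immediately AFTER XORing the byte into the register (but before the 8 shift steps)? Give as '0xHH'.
Answer: 0x71

Derivation:
Register before byte 2: 0x42
Byte 2: 0x33
0x42 XOR 0x33 = 0x71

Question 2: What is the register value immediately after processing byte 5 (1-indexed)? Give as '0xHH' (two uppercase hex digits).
After byte 1 (0x22): reg=0x42
After byte 2 (0x33): reg=0x50
After byte 3 (0xA5): reg=0xC5
After byte 4 (0x9F): reg=0x81
After byte 5 (0xFE): reg=0x7A

Answer: 0x7A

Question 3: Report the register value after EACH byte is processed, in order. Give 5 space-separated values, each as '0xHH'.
0x42 0x50 0xC5 0x81 0x7A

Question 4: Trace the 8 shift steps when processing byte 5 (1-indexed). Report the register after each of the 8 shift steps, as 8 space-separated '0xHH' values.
Answer: 0xFE 0xFB 0xF1 0xE5 0xCD 0x9D 0x3D 0x7A

Derivation:
After byte 1 (0x22): reg=0x42
After byte 2 (0x33): reg=0x50
After byte 3 (0xA5): reg=0xC5
After byte 4 (0x9F): reg=0x81
Register before byte 5: 0x81
After XOR with byte 0xFE: 0x7F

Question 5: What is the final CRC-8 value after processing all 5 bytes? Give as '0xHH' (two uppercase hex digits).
After byte 1 (0x22): reg=0x42
After byte 2 (0x33): reg=0x50
After byte 3 (0xA5): reg=0xC5
After byte 4 (0x9F): reg=0x81
After byte 5 (0xFE): reg=0x7A

Answer: 0x7A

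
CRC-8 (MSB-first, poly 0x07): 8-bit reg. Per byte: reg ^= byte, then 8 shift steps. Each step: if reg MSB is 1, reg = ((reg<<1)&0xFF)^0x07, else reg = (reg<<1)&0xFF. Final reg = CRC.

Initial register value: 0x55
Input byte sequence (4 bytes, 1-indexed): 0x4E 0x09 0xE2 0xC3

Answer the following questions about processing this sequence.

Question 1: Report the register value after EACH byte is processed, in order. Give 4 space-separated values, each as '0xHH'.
0x41 0xFF 0x53 0xF9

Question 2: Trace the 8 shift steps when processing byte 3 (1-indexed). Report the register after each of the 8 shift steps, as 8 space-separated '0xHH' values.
Answer: 0x3A 0x74 0xE8 0xD7 0xA9 0x55 0xAA 0x53

Derivation:
After byte 1 (0x4E): reg=0x41
After byte 2 (0x09): reg=0xFF
Register before byte 3: 0xFF
After XOR with byte 0xE2: 0x1D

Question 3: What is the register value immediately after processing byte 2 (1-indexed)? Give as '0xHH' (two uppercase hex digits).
Answer: 0xFF

Derivation:
After byte 1 (0x4E): reg=0x41
After byte 2 (0x09): reg=0xFF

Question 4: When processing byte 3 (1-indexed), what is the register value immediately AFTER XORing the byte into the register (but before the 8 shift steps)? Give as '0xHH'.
Answer: 0x1D

Derivation:
Register before byte 3: 0xFF
Byte 3: 0xE2
0xFF XOR 0xE2 = 0x1D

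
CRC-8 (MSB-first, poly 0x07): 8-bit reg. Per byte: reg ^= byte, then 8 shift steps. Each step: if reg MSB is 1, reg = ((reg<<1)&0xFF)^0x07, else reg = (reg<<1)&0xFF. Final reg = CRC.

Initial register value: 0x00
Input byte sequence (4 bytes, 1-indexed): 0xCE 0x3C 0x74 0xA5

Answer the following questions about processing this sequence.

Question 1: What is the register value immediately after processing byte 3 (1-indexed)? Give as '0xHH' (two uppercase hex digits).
Answer: 0xEF

Derivation:
After byte 1 (0xCE): reg=0x64
After byte 2 (0x3C): reg=0x8F
After byte 3 (0x74): reg=0xEF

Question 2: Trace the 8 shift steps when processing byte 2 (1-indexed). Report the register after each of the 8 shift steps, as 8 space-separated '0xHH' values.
Answer: 0xB0 0x67 0xCE 0x9B 0x31 0x62 0xC4 0x8F

Derivation:
After byte 1 (0xCE): reg=0x64
Register before byte 2: 0x64
After XOR with byte 0x3C: 0x58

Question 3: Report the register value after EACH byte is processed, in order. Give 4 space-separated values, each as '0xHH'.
0x64 0x8F 0xEF 0xF1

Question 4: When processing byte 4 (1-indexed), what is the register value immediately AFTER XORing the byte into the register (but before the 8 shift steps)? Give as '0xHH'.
Answer: 0x4A

Derivation:
Register before byte 4: 0xEF
Byte 4: 0xA5
0xEF XOR 0xA5 = 0x4A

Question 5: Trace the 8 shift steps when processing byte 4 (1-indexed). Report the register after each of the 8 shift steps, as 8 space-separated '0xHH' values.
Answer: 0x94 0x2F 0x5E 0xBC 0x7F 0xFE 0xFB 0xF1

Derivation:
After byte 1 (0xCE): reg=0x64
After byte 2 (0x3C): reg=0x8F
After byte 3 (0x74): reg=0xEF
Register before byte 4: 0xEF
After XOR with byte 0xA5: 0x4A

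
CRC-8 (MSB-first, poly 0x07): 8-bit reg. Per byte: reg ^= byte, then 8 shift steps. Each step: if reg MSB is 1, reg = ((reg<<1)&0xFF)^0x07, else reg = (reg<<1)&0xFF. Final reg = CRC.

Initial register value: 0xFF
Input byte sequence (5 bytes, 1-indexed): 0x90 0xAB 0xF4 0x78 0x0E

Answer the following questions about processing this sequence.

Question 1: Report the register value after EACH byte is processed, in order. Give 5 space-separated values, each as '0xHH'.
0x0A 0x6E 0xCF 0x0C 0x0E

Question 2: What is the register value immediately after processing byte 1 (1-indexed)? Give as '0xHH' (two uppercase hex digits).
After byte 1 (0x90): reg=0x0A

Answer: 0x0A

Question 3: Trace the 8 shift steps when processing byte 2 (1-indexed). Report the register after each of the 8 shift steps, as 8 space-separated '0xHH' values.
Answer: 0x45 0x8A 0x13 0x26 0x4C 0x98 0x37 0x6E

Derivation:
After byte 1 (0x90): reg=0x0A
Register before byte 2: 0x0A
After XOR with byte 0xAB: 0xA1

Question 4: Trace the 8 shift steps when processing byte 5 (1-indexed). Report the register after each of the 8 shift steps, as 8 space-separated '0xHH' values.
Answer: 0x04 0x08 0x10 0x20 0x40 0x80 0x07 0x0E

Derivation:
After byte 1 (0x90): reg=0x0A
After byte 2 (0xAB): reg=0x6E
After byte 3 (0xF4): reg=0xCF
After byte 4 (0x78): reg=0x0C
Register before byte 5: 0x0C
After XOR with byte 0x0E: 0x02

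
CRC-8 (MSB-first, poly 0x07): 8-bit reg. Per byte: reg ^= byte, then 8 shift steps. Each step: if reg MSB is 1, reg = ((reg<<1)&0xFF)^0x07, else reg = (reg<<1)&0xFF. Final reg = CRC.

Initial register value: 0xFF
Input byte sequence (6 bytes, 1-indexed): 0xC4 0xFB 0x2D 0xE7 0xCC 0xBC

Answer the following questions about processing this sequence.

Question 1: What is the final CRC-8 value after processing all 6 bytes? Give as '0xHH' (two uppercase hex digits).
After byte 1 (0xC4): reg=0xA1
After byte 2 (0xFB): reg=0x81
After byte 3 (0x2D): reg=0x4D
After byte 4 (0xE7): reg=0x5F
After byte 5 (0xCC): reg=0xF0
After byte 6 (0xBC): reg=0xE3

Answer: 0xE3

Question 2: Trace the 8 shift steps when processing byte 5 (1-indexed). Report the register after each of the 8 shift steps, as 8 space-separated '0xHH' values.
After byte 1 (0xC4): reg=0xA1
After byte 2 (0xFB): reg=0x81
After byte 3 (0x2D): reg=0x4D
After byte 4 (0xE7): reg=0x5F
Register before byte 5: 0x5F
After XOR with byte 0xCC: 0x93

Answer: 0x21 0x42 0x84 0x0F 0x1E 0x3C 0x78 0xF0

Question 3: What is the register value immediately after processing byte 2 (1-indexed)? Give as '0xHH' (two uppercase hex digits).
Answer: 0x81

Derivation:
After byte 1 (0xC4): reg=0xA1
After byte 2 (0xFB): reg=0x81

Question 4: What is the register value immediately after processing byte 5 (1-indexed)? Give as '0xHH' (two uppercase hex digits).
After byte 1 (0xC4): reg=0xA1
After byte 2 (0xFB): reg=0x81
After byte 3 (0x2D): reg=0x4D
After byte 4 (0xE7): reg=0x5F
After byte 5 (0xCC): reg=0xF0

Answer: 0xF0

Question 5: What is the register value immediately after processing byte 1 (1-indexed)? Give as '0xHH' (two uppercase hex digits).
After byte 1 (0xC4): reg=0xA1

Answer: 0xA1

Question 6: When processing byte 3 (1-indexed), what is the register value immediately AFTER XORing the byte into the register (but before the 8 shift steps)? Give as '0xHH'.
Answer: 0xAC

Derivation:
Register before byte 3: 0x81
Byte 3: 0x2D
0x81 XOR 0x2D = 0xAC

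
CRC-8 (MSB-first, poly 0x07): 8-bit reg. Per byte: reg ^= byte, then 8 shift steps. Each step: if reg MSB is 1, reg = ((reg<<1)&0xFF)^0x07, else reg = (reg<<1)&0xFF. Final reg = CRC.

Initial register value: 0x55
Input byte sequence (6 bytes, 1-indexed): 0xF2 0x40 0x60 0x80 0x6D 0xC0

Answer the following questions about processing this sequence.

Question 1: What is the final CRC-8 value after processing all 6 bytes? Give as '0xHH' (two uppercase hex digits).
After byte 1 (0xF2): reg=0x7C
After byte 2 (0x40): reg=0xB4
After byte 3 (0x60): reg=0x22
After byte 4 (0x80): reg=0x67
After byte 5 (0x6D): reg=0x36
After byte 6 (0xC0): reg=0xCC

Answer: 0xCC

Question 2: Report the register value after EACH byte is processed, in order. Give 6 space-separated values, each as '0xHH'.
0x7C 0xB4 0x22 0x67 0x36 0xCC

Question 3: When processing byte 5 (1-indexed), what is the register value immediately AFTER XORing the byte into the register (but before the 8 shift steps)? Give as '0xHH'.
Answer: 0x0A

Derivation:
Register before byte 5: 0x67
Byte 5: 0x6D
0x67 XOR 0x6D = 0x0A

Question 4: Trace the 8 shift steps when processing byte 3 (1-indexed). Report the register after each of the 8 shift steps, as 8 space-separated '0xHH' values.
After byte 1 (0xF2): reg=0x7C
After byte 2 (0x40): reg=0xB4
Register before byte 3: 0xB4
After XOR with byte 0x60: 0xD4

Answer: 0xAF 0x59 0xB2 0x63 0xC6 0x8B 0x11 0x22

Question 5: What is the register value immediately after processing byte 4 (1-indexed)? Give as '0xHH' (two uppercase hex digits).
Answer: 0x67

Derivation:
After byte 1 (0xF2): reg=0x7C
After byte 2 (0x40): reg=0xB4
After byte 3 (0x60): reg=0x22
After byte 4 (0x80): reg=0x67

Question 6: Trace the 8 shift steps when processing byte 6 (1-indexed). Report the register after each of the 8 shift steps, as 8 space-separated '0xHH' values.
After byte 1 (0xF2): reg=0x7C
After byte 2 (0x40): reg=0xB4
After byte 3 (0x60): reg=0x22
After byte 4 (0x80): reg=0x67
After byte 5 (0x6D): reg=0x36
Register before byte 6: 0x36
After XOR with byte 0xC0: 0xF6

Answer: 0xEB 0xD1 0xA5 0x4D 0x9A 0x33 0x66 0xCC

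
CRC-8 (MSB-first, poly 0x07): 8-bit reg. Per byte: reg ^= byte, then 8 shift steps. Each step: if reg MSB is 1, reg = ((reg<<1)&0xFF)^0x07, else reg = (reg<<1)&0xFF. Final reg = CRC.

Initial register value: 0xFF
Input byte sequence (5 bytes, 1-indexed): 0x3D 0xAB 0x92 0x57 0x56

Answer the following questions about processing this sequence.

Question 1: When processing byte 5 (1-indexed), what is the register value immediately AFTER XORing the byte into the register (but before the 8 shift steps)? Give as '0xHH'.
Answer: 0x1D

Derivation:
Register before byte 5: 0x4B
Byte 5: 0x56
0x4B XOR 0x56 = 0x1D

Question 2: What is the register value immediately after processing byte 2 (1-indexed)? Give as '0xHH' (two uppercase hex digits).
After byte 1 (0x3D): reg=0x40
After byte 2 (0xAB): reg=0x9F

Answer: 0x9F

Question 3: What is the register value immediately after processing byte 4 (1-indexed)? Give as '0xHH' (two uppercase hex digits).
Answer: 0x4B

Derivation:
After byte 1 (0x3D): reg=0x40
After byte 2 (0xAB): reg=0x9F
After byte 3 (0x92): reg=0x23
After byte 4 (0x57): reg=0x4B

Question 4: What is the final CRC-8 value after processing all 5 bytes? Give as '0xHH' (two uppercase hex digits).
Answer: 0x53

Derivation:
After byte 1 (0x3D): reg=0x40
After byte 2 (0xAB): reg=0x9F
After byte 3 (0x92): reg=0x23
After byte 4 (0x57): reg=0x4B
After byte 5 (0x56): reg=0x53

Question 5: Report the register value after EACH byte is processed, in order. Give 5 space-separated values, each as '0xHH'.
0x40 0x9F 0x23 0x4B 0x53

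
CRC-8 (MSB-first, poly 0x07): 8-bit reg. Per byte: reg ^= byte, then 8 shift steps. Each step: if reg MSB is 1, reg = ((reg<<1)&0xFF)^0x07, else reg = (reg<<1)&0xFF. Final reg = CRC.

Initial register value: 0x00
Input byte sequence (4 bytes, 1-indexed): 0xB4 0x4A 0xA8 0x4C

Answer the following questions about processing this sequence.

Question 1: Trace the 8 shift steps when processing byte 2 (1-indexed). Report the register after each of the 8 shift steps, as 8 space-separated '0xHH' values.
After byte 1 (0xB4): reg=0x05
Register before byte 2: 0x05
After XOR with byte 0x4A: 0x4F

Answer: 0x9E 0x3B 0x76 0xEC 0xDF 0xB9 0x75 0xEA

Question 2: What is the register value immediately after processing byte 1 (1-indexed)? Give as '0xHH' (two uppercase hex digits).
Answer: 0x05

Derivation:
After byte 1 (0xB4): reg=0x05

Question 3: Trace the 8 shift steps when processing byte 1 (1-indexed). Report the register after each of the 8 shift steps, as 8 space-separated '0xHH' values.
Register before byte 1: 0x00
After XOR with byte 0xB4: 0xB4

Answer: 0x6F 0xDE 0xBB 0x71 0xE2 0xC3 0x81 0x05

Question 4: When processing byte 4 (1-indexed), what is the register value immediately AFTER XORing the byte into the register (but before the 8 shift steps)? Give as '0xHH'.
Answer: 0x85

Derivation:
Register before byte 4: 0xC9
Byte 4: 0x4C
0xC9 XOR 0x4C = 0x85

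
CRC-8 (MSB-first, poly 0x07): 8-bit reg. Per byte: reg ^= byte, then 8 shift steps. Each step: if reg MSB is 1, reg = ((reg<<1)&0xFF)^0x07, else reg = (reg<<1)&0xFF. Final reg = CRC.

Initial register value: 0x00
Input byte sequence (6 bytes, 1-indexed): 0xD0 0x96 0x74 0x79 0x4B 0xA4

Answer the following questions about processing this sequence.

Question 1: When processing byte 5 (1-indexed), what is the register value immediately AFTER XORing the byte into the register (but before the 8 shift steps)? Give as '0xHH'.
Register before byte 5: 0x87
Byte 5: 0x4B
0x87 XOR 0x4B = 0xCC

Answer: 0xCC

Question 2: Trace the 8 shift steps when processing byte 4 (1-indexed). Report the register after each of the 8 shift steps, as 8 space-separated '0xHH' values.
After byte 1 (0xD0): reg=0x3E
After byte 2 (0x96): reg=0x51
After byte 3 (0x74): reg=0xFB
Register before byte 4: 0xFB
After XOR with byte 0x79: 0x82

Answer: 0x03 0x06 0x0C 0x18 0x30 0x60 0xC0 0x87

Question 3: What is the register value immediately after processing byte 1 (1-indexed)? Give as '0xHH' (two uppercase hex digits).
Answer: 0x3E

Derivation:
After byte 1 (0xD0): reg=0x3E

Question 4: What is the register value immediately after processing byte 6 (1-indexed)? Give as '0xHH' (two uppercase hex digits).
Answer: 0x64

Derivation:
After byte 1 (0xD0): reg=0x3E
After byte 2 (0x96): reg=0x51
After byte 3 (0x74): reg=0xFB
After byte 4 (0x79): reg=0x87
After byte 5 (0x4B): reg=0x6A
After byte 6 (0xA4): reg=0x64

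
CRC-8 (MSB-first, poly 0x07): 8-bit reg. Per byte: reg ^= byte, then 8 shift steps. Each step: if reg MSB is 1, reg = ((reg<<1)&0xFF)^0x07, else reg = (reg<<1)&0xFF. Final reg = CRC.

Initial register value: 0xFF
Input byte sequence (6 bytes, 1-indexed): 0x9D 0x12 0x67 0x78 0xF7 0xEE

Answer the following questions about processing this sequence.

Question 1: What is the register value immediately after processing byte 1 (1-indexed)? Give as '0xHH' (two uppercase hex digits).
Answer: 0x29

Derivation:
After byte 1 (0x9D): reg=0x29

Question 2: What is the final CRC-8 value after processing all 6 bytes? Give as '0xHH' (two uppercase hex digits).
Answer: 0x13

Derivation:
After byte 1 (0x9D): reg=0x29
After byte 2 (0x12): reg=0xA1
After byte 3 (0x67): reg=0x5C
After byte 4 (0x78): reg=0xFC
After byte 5 (0xF7): reg=0x31
After byte 6 (0xEE): reg=0x13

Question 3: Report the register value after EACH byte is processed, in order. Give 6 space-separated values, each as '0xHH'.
0x29 0xA1 0x5C 0xFC 0x31 0x13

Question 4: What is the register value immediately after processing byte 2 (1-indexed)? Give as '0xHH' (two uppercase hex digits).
After byte 1 (0x9D): reg=0x29
After byte 2 (0x12): reg=0xA1

Answer: 0xA1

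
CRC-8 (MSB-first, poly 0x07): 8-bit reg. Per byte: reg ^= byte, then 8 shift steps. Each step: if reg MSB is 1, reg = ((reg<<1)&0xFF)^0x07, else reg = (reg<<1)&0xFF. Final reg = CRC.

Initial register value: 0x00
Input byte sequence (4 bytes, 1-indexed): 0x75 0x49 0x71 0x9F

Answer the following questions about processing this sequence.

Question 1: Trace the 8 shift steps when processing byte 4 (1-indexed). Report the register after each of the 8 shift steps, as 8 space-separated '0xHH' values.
Answer: 0x1B 0x36 0x6C 0xD8 0xB7 0x69 0xD2 0xA3

Derivation:
After byte 1 (0x75): reg=0x4C
After byte 2 (0x49): reg=0x1B
After byte 3 (0x71): reg=0x11
Register before byte 4: 0x11
After XOR with byte 0x9F: 0x8E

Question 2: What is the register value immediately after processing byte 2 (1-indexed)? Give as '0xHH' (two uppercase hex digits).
After byte 1 (0x75): reg=0x4C
After byte 2 (0x49): reg=0x1B

Answer: 0x1B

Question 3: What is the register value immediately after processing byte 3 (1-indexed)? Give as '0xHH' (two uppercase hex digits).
Answer: 0x11

Derivation:
After byte 1 (0x75): reg=0x4C
After byte 2 (0x49): reg=0x1B
After byte 3 (0x71): reg=0x11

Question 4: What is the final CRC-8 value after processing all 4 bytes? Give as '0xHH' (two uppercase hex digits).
Answer: 0xA3

Derivation:
After byte 1 (0x75): reg=0x4C
After byte 2 (0x49): reg=0x1B
After byte 3 (0x71): reg=0x11
After byte 4 (0x9F): reg=0xA3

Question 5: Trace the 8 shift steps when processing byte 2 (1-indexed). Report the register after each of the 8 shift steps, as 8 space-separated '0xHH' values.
Answer: 0x0A 0x14 0x28 0x50 0xA0 0x47 0x8E 0x1B

Derivation:
After byte 1 (0x75): reg=0x4C
Register before byte 2: 0x4C
After XOR with byte 0x49: 0x05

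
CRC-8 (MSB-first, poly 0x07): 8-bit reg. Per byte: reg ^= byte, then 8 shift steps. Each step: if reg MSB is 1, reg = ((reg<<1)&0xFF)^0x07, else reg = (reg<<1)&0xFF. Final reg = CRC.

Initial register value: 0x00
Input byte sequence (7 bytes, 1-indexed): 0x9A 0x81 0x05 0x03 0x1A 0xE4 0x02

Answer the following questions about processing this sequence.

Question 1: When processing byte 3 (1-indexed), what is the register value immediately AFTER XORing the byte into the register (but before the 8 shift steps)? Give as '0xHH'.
Answer: 0xE8

Derivation:
Register before byte 3: 0xED
Byte 3: 0x05
0xED XOR 0x05 = 0xE8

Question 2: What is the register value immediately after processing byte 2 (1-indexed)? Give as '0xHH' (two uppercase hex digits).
Answer: 0xED

Derivation:
After byte 1 (0x9A): reg=0xCF
After byte 2 (0x81): reg=0xED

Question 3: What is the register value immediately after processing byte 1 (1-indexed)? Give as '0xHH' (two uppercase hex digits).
Answer: 0xCF

Derivation:
After byte 1 (0x9A): reg=0xCF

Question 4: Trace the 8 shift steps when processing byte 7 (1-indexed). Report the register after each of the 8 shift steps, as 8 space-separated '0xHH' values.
After byte 1 (0x9A): reg=0xCF
After byte 2 (0x81): reg=0xED
After byte 3 (0x05): reg=0x96
After byte 4 (0x03): reg=0xE2
After byte 5 (0x1A): reg=0xE6
After byte 6 (0xE4): reg=0x0E
Register before byte 7: 0x0E
After XOR with byte 0x02: 0x0C

Answer: 0x18 0x30 0x60 0xC0 0x87 0x09 0x12 0x24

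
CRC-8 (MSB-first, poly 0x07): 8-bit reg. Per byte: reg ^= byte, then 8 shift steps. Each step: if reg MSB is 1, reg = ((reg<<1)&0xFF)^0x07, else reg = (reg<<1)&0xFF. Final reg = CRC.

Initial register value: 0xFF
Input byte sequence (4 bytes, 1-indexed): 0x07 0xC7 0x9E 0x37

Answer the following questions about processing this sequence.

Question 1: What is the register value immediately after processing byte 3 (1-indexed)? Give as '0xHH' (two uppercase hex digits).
Answer: 0x68

Derivation:
After byte 1 (0x07): reg=0xE6
After byte 2 (0xC7): reg=0xE7
After byte 3 (0x9E): reg=0x68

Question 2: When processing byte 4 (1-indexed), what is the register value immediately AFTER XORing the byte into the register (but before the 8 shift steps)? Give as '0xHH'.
Register before byte 4: 0x68
Byte 4: 0x37
0x68 XOR 0x37 = 0x5F

Answer: 0x5F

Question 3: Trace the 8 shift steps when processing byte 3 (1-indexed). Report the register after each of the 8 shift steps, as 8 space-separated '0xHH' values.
Answer: 0xF2 0xE3 0xC1 0x85 0x0D 0x1A 0x34 0x68

Derivation:
After byte 1 (0x07): reg=0xE6
After byte 2 (0xC7): reg=0xE7
Register before byte 3: 0xE7
After XOR with byte 0x9E: 0x79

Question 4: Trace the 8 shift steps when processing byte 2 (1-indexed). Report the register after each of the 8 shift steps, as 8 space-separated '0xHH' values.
After byte 1 (0x07): reg=0xE6
Register before byte 2: 0xE6
After XOR with byte 0xC7: 0x21

Answer: 0x42 0x84 0x0F 0x1E 0x3C 0x78 0xF0 0xE7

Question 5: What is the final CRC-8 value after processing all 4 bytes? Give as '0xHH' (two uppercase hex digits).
After byte 1 (0x07): reg=0xE6
After byte 2 (0xC7): reg=0xE7
After byte 3 (0x9E): reg=0x68
After byte 4 (0x37): reg=0x9A

Answer: 0x9A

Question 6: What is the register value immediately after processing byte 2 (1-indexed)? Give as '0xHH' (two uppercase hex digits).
After byte 1 (0x07): reg=0xE6
After byte 2 (0xC7): reg=0xE7

Answer: 0xE7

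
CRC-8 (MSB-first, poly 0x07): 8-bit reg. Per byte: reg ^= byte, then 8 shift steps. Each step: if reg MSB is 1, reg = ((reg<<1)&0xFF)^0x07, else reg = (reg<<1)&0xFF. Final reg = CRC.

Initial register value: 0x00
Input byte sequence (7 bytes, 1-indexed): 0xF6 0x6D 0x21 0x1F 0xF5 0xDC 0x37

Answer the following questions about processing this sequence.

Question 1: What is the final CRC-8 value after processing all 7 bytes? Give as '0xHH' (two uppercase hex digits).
After byte 1 (0xF6): reg=0xCC
After byte 2 (0x6D): reg=0x6E
After byte 3 (0x21): reg=0xEA
After byte 4 (0x1F): reg=0xC5
After byte 5 (0xF5): reg=0x90
After byte 6 (0xDC): reg=0xE3
After byte 7 (0x37): reg=0x22

Answer: 0x22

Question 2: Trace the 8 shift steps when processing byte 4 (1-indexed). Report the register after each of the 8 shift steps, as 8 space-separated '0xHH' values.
After byte 1 (0xF6): reg=0xCC
After byte 2 (0x6D): reg=0x6E
After byte 3 (0x21): reg=0xEA
Register before byte 4: 0xEA
After XOR with byte 0x1F: 0xF5

Answer: 0xED 0xDD 0xBD 0x7D 0xFA 0xF3 0xE1 0xC5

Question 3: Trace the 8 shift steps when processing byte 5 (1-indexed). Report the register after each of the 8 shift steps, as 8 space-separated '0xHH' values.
Answer: 0x60 0xC0 0x87 0x09 0x12 0x24 0x48 0x90

Derivation:
After byte 1 (0xF6): reg=0xCC
After byte 2 (0x6D): reg=0x6E
After byte 3 (0x21): reg=0xEA
After byte 4 (0x1F): reg=0xC5
Register before byte 5: 0xC5
After XOR with byte 0xF5: 0x30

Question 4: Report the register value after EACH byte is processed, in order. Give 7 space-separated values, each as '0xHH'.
0xCC 0x6E 0xEA 0xC5 0x90 0xE3 0x22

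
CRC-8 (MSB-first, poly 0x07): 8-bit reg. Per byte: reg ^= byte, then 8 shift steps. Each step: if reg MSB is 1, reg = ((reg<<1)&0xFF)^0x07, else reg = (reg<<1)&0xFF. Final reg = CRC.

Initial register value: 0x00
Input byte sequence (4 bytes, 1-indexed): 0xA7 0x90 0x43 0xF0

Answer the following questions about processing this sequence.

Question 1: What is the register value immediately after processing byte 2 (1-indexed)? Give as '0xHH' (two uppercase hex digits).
Answer: 0x8A

Derivation:
After byte 1 (0xA7): reg=0x7C
After byte 2 (0x90): reg=0x8A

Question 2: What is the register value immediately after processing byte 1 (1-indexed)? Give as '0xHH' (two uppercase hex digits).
Answer: 0x7C

Derivation:
After byte 1 (0xA7): reg=0x7C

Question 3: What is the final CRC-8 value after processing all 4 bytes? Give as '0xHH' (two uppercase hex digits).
After byte 1 (0xA7): reg=0x7C
After byte 2 (0x90): reg=0x8A
After byte 3 (0x43): reg=0x71
After byte 4 (0xF0): reg=0x8E

Answer: 0x8E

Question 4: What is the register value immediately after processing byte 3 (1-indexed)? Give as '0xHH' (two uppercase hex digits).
After byte 1 (0xA7): reg=0x7C
After byte 2 (0x90): reg=0x8A
After byte 3 (0x43): reg=0x71

Answer: 0x71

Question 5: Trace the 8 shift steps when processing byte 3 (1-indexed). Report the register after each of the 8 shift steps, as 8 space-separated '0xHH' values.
Answer: 0x95 0x2D 0x5A 0xB4 0x6F 0xDE 0xBB 0x71

Derivation:
After byte 1 (0xA7): reg=0x7C
After byte 2 (0x90): reg=0x8A
Register before byte 3: 0x8A
After XOR with byte 0x43: 0xC9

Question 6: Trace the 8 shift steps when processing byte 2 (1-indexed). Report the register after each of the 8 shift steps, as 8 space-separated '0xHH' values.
After byte 1 (0xA7): reg=0x7C
Register before byte 2: 0x7C
After XOR with byte 0x90: 0xEC

Answer: 0xDF 0xB9 0x75 0xEA 0xD3 0xA1 0x45 0x8A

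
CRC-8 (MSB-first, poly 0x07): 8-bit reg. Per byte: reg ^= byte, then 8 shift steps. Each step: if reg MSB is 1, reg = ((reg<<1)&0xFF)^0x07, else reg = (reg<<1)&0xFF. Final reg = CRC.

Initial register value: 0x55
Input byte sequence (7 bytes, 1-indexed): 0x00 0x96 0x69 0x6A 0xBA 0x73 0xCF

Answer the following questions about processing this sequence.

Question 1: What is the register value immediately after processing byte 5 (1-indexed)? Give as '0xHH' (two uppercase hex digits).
After byte 1 (0x00): reg=0xAC
After byte 2 (0x96): reg=0xA6
After byte 3 (0x69): reg=0x63
After byte 4 (0x6A): reg=0x3F
After byte 5 (0xBA): reg=0x92

Answer: 0x92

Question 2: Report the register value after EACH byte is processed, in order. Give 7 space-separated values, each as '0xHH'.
0xAC 0xA6 0x63 0x3F 0x92 0xA9 0x35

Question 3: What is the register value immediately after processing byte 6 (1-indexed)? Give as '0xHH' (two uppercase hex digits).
Answer: 0xA9

Derivation:
After byte 1 (0x00): reg=0xAC
After byte 2 (0x96): reg=0xA6
After byte 3 (0x69): reg=0x63
After byte 4 (0x6A): reg=0x3F
After byte 5 (0xBA): reg=0x92
After byte 6 (0x73): reg=0xA9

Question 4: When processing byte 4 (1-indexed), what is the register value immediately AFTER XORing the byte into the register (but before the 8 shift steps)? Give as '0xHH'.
Register before byte 4: 0x63
Byte 4: 0x6A
0x63 XOR 0x6A = 0x09

Answer: 0x09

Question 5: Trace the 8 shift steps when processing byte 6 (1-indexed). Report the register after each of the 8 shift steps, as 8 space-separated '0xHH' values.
After byte 1 (0x00): reg=0xAC
After byte 2 (0x96): reg=0xA6
After byte 3 (0x69): reg=0x63
After byte 4 (0x6A): reg=0x3F
After byte 5 (0xBA): reg=0x92
Register before byte 6: 0x92
After XOR with byte 0x73: 0xE1

Answer: 0xC5 0x8D 0x1D 0x3A 0x74 0xE8 0xD7 0xA9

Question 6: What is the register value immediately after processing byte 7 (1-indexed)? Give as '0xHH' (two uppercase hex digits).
Answer: 0x35

Derivation:
After byte 1 (0x00): reg=0xAC
After byte 2 (0x96): reg=0xA6
After byte 3 (0x69): reg=0x63
After byte 4 (0x6A): reg=0x3F
After byte 5 (0xBA): reg=0x92
After byte 6 (0x73): reg=0xA9
After byte 7 (0xCF): reg=0x35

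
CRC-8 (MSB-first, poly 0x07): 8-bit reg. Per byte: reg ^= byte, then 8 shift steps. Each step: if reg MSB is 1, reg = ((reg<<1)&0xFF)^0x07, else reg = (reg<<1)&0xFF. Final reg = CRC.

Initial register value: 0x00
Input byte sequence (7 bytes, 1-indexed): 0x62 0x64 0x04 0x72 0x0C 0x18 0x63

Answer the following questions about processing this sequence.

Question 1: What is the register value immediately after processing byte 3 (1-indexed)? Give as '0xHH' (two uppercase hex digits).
Answer: 0xAE

Derivation:
After byte 1 (0x62): reg=0x29
After byte 2 (0x64): reg=0xE4
After byte 3 (0x04): reg=0xAE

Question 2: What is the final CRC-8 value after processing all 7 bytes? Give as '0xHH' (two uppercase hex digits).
After byte 1 (0x62): reg=0x29
After byte 2 (0x64): reg=0xE4
After byte 3 (0x04): reg=0xAE
After byte 4 (0x72): reg=0x1A
After byte 5 (0x0C): reg=0x62
After byte 6 (0x18): reg=0x61
After byte 7 (0x63): reg=0x0E

Answer: 0x0E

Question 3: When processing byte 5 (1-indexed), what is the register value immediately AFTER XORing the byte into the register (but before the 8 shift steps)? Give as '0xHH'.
Register before byte 5: 0x1A
Byte 5: 0x0C
0x1A XOR 0x0C = 0x16

Answer: 0x16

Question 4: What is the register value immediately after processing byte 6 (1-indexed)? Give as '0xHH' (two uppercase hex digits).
Answer: 0x61

Derivation:
After byte 1 (0x62): reg=0x29
After byte 2 (0x64): reg=0xE4
After byte 3 (0x04): reg=0xAE
After byte 4 (0x72): reg=0x1A
After byte 5 (0x0C): reg=0x62
After byte 6 (0x18): reg=0x61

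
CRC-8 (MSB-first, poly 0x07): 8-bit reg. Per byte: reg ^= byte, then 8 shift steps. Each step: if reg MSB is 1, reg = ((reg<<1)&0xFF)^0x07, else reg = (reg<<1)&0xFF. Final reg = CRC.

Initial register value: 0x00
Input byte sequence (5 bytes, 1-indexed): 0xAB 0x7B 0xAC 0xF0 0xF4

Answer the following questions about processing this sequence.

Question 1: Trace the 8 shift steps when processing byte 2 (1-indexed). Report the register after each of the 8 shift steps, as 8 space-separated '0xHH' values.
After byte 1 (0xAB): reg=0x58
Register before byte 2: 0x58
After XOR with byte 0x7B: 0x23

Answer: 0x46 0x8C 0x1F 0x3E 0x7C 0xF8 0xF7 0xE9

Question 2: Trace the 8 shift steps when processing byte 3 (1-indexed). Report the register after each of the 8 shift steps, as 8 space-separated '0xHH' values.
After byte 1 (0xAB): reg=0x58
After byte 2 (0x7B): reg=0xE9
Register before byte 3: 0xE9
After XOR with byte 0xAC: 0x45

Answer: 0x8A 0x13 0x26 0x4C 0x98 0x37 0x6E 0xDC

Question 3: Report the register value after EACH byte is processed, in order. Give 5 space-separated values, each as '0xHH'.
0x58 0xE9 0xDC 0xC4 0x90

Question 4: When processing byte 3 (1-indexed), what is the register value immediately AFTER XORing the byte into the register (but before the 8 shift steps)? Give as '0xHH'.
Answer: 0x45

Derivation:
Register before byte 3: 0xE9
Byte 3: 0xAC
0xE9 XOR 0xAC = 0x45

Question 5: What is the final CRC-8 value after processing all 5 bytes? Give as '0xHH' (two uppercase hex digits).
After byte 1 (0xAB): reg=0x58
After byte 2 (0x7B): reg=0xE9
After byte 3 (0xAC): reg=0xDC
After byte 4 (0xF0): reg=0xC4
After byte 5 (0xF4): reg=0x90

Answer: 0x90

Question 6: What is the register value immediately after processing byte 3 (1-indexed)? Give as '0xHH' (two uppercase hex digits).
After byte 1 (0xAB): reg=0x58
After byte 2 (0x7B): reg=0xE9
After byte 3 (0xAC): reg=0xDC

Answer: 0xDC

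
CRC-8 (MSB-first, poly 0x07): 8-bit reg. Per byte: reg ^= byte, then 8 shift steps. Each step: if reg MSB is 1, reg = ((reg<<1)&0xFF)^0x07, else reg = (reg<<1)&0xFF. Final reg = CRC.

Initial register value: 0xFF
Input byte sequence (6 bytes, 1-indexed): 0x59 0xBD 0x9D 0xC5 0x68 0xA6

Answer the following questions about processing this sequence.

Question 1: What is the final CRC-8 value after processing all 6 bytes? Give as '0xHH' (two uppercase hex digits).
Answer: 0xD7

Derivation:
After byte 1 (0x59): reg=0x7B
After byte 2 (0xBD): reg=0x5C
After byte 3 (0x9D): reg=0x49
After byte 4 (0xC5): reg=0xAD
After byte 5 (0x68): reg=0x55
After byte 6 (0xA6): reg=0xD7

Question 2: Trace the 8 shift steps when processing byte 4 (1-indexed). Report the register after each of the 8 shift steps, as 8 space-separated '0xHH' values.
After byte 1 (0x59): reg=0x7B
After byte 2 (0xBD): reg=0x5C
After byte 3 (0x9D): reg=0x49
Register before byte 4: 0x49
After XOR with byte 0xC5: 0x8C

Answer: 0x1F 0x3E 0x7C 0xF8 0xF7 0xE9 0xD5 0xAD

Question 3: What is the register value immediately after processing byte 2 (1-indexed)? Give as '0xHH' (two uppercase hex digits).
After byte 1 (0x59): reg=0x7B
After byte 2 (0xBD): reg=0x5C

Answer: 0x5C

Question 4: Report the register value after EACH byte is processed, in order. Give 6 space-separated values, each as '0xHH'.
0x7B 0x5C 0x49 0xAD 0x55 0xD7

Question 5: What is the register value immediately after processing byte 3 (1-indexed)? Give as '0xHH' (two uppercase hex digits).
After byte 1 (0x59): reg=0x7B
After byte 2 (0xBD): reg=0x5C
After byte 3 (0x9D): reg=0x49

Answer: 0x49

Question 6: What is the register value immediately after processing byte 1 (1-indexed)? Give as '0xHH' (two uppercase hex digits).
Answer: 0x7B

Derivation:
After byte 1 (0x59): reg=0x7B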